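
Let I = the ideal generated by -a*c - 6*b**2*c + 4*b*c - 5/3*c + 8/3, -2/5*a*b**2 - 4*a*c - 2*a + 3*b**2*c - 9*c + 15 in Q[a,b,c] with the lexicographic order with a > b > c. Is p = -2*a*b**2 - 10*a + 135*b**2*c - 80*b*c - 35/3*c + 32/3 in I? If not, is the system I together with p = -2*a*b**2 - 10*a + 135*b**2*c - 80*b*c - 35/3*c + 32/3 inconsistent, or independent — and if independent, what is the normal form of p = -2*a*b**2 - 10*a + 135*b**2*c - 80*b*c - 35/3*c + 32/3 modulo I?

Adjoining -2*a*b**2 - 10*a + 135*b**2*c - 80*b*c - 35/3*c + 32/3 makes the ideal the whole ring: the system is inconsistent.

First compute the reduced Gröbner basis of I by Buchberger's algorithm.
f_1 = -a*c - 6*b**2*c + 4*b*c - 5/3*c + 8/3, LT = a*c.
f_2 = -2/5*a*b**2 - 4*a*c - 2*a + 3*b**2*c - 9*c + 15, LT = a*b**2.

S(f_1,f_2): lcm = a*b**2*c. S = -10*a*c**2 - 5*a*c + 6*b**4*c - 4*b**3*c + 15/2*b**2*c**2 + 5/3*b**2*c - 8/3*b**2 - 45/2*c**2 + 75/2*c.
  leading term a*c**2: subtract (10*c)·f_1 from -10*a*c**2 - 5*a*c + 6*b**4*c - 4*b**3*c + 15/2*b**2*c**2 + 5/3*b**2*c - 8/3*b**2 - 45/2*c**2 + 75/2*c → -5*a*c + 6*b**4*c - 4*b**3*c + 135/2*b**2*c**2 + 5/3*b**2*c - 8/3*b**2 - 40*b*c**2 - 35/6*c**2 + 65/6*c
  leading term a*c: subtract (5)·f_1 from -5*a*c + 6*b**4*c - 4*b**3*c + 135/2*b**2*c**2 + 5/3*b**2*c - 8/3*b**2 - 40*b*c**2 - 35/6*c**2 + 65/6*c → 6*b**4*c - 4*b**3*c + 135/2*b**2*c**2 + 95/3*b**2*c - 8/3*b**2 - 40*b*c**2 - 20*b*c - 35/6*c**2 + 115/6*c - 40/3
  leading term b**4*c: no divisor's leading term divides it; move 6*b**4*c to the remainder.
  leading term b**3*c: no divisor's leading term divides it; move -4*b**3*c to the remainder.
  leading term b**2*c**2: no divisor's leading term divides it; move 135/2*b**2*c**2 to the remainder.
  leading term b**2*c: no divisor's leading term divides it; move 95/3*b**2*c to the remainder.
  leading term b**2: no divisor's leading term divides it; move -8/3*b**2 to the remainder.
  leading term b*c**2: no divisor's leading term divides it; move -40*b*c**2 to the remainder.
  leading term b*c: no divisor's leading term divides it; move -20*b*c to the remainder.
  leading term c**2: no divisor's leading term divides it; move -35/6*c**2 to the remainder.
  leading term c: no divisor's leading term divides it; move 115/6*c to the remainder.
  leading term 1: no divisor's leading term divides it; move -40/3 to the remainder.
  remainder 6*b**4*c - 4*b**3*c + 135/2*b**2*c**2 + 95/3*b**2*c - 8/3*b**2 - 40*b*c**2 - 20*b*c - 35/6*c**2 + 115/6*c - 40/3 ≠ 0; add h_3 = 6*b**4*c - 4*b**3*c + 135/2*b**2*c**2 + 95/3*b**2*c - 8/3*b**2 - 40*b*c**2 - 20*b*c - 35/6*c**2 + 115/6*c - 40/3 to the basis.

The other S-polynomials (S(f_1,h_3), S(f_2,h_3)) all reduce to 0 modulo the current basis, so we have a Gröbner basis.
Inter-reduce: drop elements whose leading term is divisible by another's, tail-reduce, and make monic.
Reduced Gröbner basis: {a*b**2 + 5*a - 135/2*b**2*c + 40*b*c + 35/6*c - 65/6, a*c + 6*b**2*c - 4*b*c + 5/3*c - 8/3, b**4*c - 2/3*b**3*c + 45/4*b**2*c**2 + 95/18*b**2*c - 4/9*b**2 - 20/3*b*c**2 - 10/3*b*c - 35/36*c**2 + 115/36*c - 20/9}.
Label its elements g_1 = a*b**2 + 5*a - 135/2*b**2*c + 40*b*c + 35/6*c - 65/6, g_2 = a*c + 6*b**2*c - 4*b*c + 5/3*c - 8/3, g_3 = b**4*c - 2/3*b**3*c + 45/4*b**2*c**2 + 95/18*b**2*c - 4/9*b**2 - 20/3*b*c**2 - 10/3*b*c - 35/36*c**2 + 115/36*c - 20/9.

Reduce p = -2*a*b**2 - 10*a + 135*b**2*c - 80*b*c - 35/3*c + 32/3 modulo G:
  leading term a*b**2: subtract (-2)·g_1 from -2*a*b**2 - 10*a + 135*b**2*c - 80*b*c - 35/3*c + 32/3 → -11
  leading term 1: no divisor's leading term divides it; move -11 to the remainder.
  normal form = -11.
The normal form is nonzero, so p ∉ I. Since p minus its normal form lies in I, I + (p) = I + (r) where r = -11; decide whether this ideal is the whole ring.
Here r = -11 is a nonzero constant, hence a unit: 1 ∈ I + (p), the Gröbner basis of I + (p) is {1}, and the enlarged system has no common solution — adjoining p is inconsistent.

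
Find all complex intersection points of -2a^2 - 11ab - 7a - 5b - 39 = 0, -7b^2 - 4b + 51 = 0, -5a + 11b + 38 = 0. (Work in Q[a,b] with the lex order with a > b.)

Compute a lex Gröbner basis by Buchberger's algorithm.
f_1 = -2a^2 - 11ab - 7a - 5b - 39, LT = a^2.
f_2 = -7b^2 - 4b + 51, LT = b^2.
f_3 = -5a + 11b + 38, LT = a.

S(f_1,f_2): leading monomials are coprime, so the S-polynomial reduces to 0 (Buchberger's first criterion).
S(f_1,f_3): lcm = a^2. S = 77/10ab + 111/10a + 5/2b + 39/2.
  leading term ab: subtract (-77/50b)·f_3 from 77/10ab + 111/10a + 5/2b + 39/2 → 111/10a + 847/50b^2 + 3051/50b + 39/2
  leading term a: subtract (-111/50)·f_3 from 111/10a + 847/50b^2 + 3051/50b + 39/2 → 847/50b^2 + 2136/25b + 5193/50
  leading term b^2: subtract (-121/50)·f_2 from 847/50b^2 + 2136/25b + 5193/50 → 1894/25b + 5682/25
  leading term b: no divisor's leading term divides it; move 1894/25b to the remainder.
  leading term 1: no divisor's leading term divides it; move 5682/25 to the remainder.
  remainder 1894/25b + 5682/25 ≠ 0; add h_4 = 1894/25b + 5682/25 to the basis.

S(f_2,f_3): leading monomials are coprime, so the S-polynomial reduces to 0 (Buchberger's first criterion).
S(f_1,h_4): leading monomials are coprime, so the S-polynomial reduces to 0 (Buchberger's first criterion).
S(f_2,h_4): lcm = b^2. S = -17/7b - 51/7.
  leading term b: subtract (-425/13258)·h_4 from -17/7b - 51/7 → 0
  remainder 0.

S(f_3,h_4): leading monomials are coprime, so the S-polynomial reduces to 0 (Buchberger's first criterion).
Every S-polynomial of the final basis reduces to 0, so we have a Gröbner basis.
Inter-reduce: drop elements whose leading term is divisible by another's, tail-reduce, and make monic.
Reduced Gröbner basis: {a - 1, b + 3}.

Since the basis is lex-ordered, b + 3 is univariate in b. Its roots are {-3}. Back-substituting each root into the other basis elements fixes the other coordinates.
  b = -3: the earlier basis element becomes a - 1 = 0, giving a = 1 — point (1, -3).
Each listed point satisfies every original equation (direct substitution).
Zero-dimensionality of the ideal guarantees finitely many solutions over ℂ.

{(1, -3)}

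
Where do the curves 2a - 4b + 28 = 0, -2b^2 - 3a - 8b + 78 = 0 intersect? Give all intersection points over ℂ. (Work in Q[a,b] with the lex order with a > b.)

Compute a lex Gröbner basis by Buchberger's algorithm.
f_1 = 2a - 4b + 28, LT = a.
f_2 = -3a - 2b^2 - 8b + 78, LT = a.

S(f_1,f_2): lcm = a. S = -2/3b^2 - 14/3b + 40.
  reduce S modulo (f_1, f_2):
  remainder -2/3b^2 - 14/3b + 40 ≠ 0; add h_3 = -2/3b^2 - 14/3b + 40 to the basis.

The other S-polynomials (S(f_1,h_3), S(f_2,h_3)) all reduce to 0 modulo the current basis, so we have a Gröbner basis.
Inter-reduce: drop elements whose leading term is divisible by another's, tail-reduce, and make monic.
Reduced Gröbner basis: {a - 2b + 14, b^2 + 7b - 60}.

The lex basis is triangular: the last element involves only b. Solving b^2 + 7b - 60 = 0 gives b ∈ {-12, 5}; substituting each value into the earlier elements determines the remaining variables.
  b = -12: the earlier basis element becomes a + 38 = 0, giving a = -38 — point (-38, -12).
  b = 5: the earlier basis element becomes a + 4 = 0, giving a = -4 — point (-4, 5).
A lex Gröbner basis triangularizes the system, enabling back-substitution.

{(-38, -12), (-4, 5)}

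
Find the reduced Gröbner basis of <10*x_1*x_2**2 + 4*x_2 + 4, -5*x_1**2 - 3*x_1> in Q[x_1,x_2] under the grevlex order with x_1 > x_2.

G = {x_1**2 + 3/5*x_1, x_1*x_2 + x_1 + 3/5*x_2 + 3/5, x_2**2 - 5/3*x_1 - 2/3*x_2 - 5/3}

f_1 = 10*x_1*x_2**2 + 4*x_2 + 4, LT = x_1*x_2**2.
f_2 = -5*x_1**2 - 3*x_1, LT = x_1**2.

S(f_1,f_2): lcm = x_1**2*x_2**2. S = -3/5*x_1*x_2**2 + 2/5*x_1*x_2 + 2/5*x_1.
  leading term x_1*x_2**2: subtract (-3/50)·f_1 from -3/5*x_1*x_2**2 + 2/5*x_1*x_2 + 2/5*x_1 → 2/5*x_1*x_2 + 2/5*x_1 + 6/25*x_2 + 6/25
  leading term x_1*x_2: no divisor's leading term divides it; move 2/5*x_1*x_2 to the remainder.
  leading term x_1: no divisor's leading term divides it; move 2/5*x_1 to the remainder.
  leading term x_2: no divisor's leading term divides it; move 6/25*x_2 to the remainder.
  leading term 1: no divisor's leading term divides it; move 6/25 to the remainder.
  remainder 2/5*x_1*x_2 + 2/5*x_1 + 6/25*x_2 + 6/25 ≠ 0; add g_3 = 2/5*x_1*x_2 + 2/5*x_1 + 6/25*x_2 + 6/25 to the basis.

S(f_1,g_3): lcm = x_1*x_2**2. S = -x_1*x_2 - 3/5*x_2**2 - 1/5*x_2 + 2/5.
  leading term x_1*x_2: subtract (-5/2)·g_3 from -x_1*x_2 - 3/5*x_2**2 - 1/5*x_2 + 2/5 → -3/5*x_2**2 + x_1 + 2/5*x_2 + 1
  leading term x_2**2: no divisor's leading term divides it; move -3/5*x_2**2 to the remainder.
  leading term x_1: no divisor's leading term divides it; move x_1 to the remainder.
  leading term x_2: no divisor's leading term divides it; move 2/5*x_2 to the remainder.
  leading term 1: no divisor's leading term divides it; move 1 to the remainder.
  remainder -3/5*x_2**2 + x_1 + 2/5*x_2 + 1 ≠ 0; add g_4 = -3/5*x_2**2 + x_1 + 2/5*x_2 + 1 to the basis.

The other S-polynomials (S(f_2,g_3), S(f_1,g_4), S(f_2,g_4), S(g_3,g_4)) all reduce to 0 modulo the current basis, so we have a Gröbner basis.
Inter-reduce: drop elements whose leading term is divisible by another's, tail-reduce, and make monic.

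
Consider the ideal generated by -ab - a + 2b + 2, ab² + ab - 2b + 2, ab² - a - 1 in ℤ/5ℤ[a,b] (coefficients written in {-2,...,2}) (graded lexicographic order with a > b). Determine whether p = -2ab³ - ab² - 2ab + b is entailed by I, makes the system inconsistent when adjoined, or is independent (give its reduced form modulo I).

First compute the reduced Gröbner basis of I by Buchberger's algorithm.
f_1 = -ab - a + 2b + 2, LT = ab.
f_2 = ab² + ab - 2b + 2, LT = ab².
f_3 = ab² - a - 1, LT = ab².

S(f_1,f_2): lcm = ab². S = -2b² - 2.
  leading term b²: no divisor's leading term divides it; move -2b² to the remainder.
  leading term 1: no divisor's leading term divides it; move -2 to the remainder.
  remainder -2b² - 2 ≠ 0; add h_4 = -2b² - 2 to the basis.

S(f_1,h_4): lcm = ab². S = ab - 2b² - a - 2b.
  leading term ab: subtract (-1)·f_1 from ab - 2b² - a - 2b → -2b² - 2a + 2
  leading term b²: subtract (1)·h_4 from -2b² - 2a + 2 → -2a - 1
  leading term a: no divisor's leading term divides it; move -2a to the remainder.
  leading term 1: no divisor's leading term divides it; move -1 to the remainder.
  remainder -2a - 1 ≠ 0; add h_5 = -2a - 1 to the basis.

The other S-polynomials (S(f_1,f_3), S(f_2,f_3), S(f_2,h_4), S(f_3,h_4), S(f_1,h_5), S(f_2,h_5), S(f_3,h_5), S(h_4,h_5)) all reduce to 0 modulo the current basis, so we have a Gröbner basis.
Inter-reduce: drop elements whose leading term is divisible by another's, tail-reduce, and make monic.
Reduced Gröbner basis: {b² + 1, a - 2}.
Label its elements g_1 = b² + 1, g_2 = a - 2.

Reduce p = -2ab³ - ab² - 2ab + b modulo G:
  leading term ab³: subtract (-2ab)·g_1 from -2ab³ - ab² - 2ab + b → -ab² + b
  leading term ab²: subtract (-a)·g_1 from -ab² + b → a + b
  leading term a: subtract (1)·g_2 from a + b → b + 2
  leading term b: no divisor's leading term divides it; move b to the remainder.
  leading term 1: no divisor's leading term divides it; move 2 to the remainder.
  normal form = b + 2.
The normal form is nonzero, so p ∉ I. Since p minus its normal form lies in I, I + (p) = I + (r) where r = b + 2; decide whether this ideal is the whole ring.
Run Buchberger on G together with r (pairs among the g_i already reduce to 0 since G is a Gröbner basis):
g_1 = b² + 1, LT = b².
g_2 = a - 2, LT = a.
r = b + 2, LT = b.

The S-polynomials (S(g_1,g_2), S(g_1,r), S(g_2,r)) all reduce to 0 modulo the current basis, so we have a Gröbner basis.
Inter-reduce: drop elements whose leading term is divisible by another's, tail-reduce, and make monic.
Reduced Gröbner basis: {a - 2, b + 2}.
The reduced Gröbner basis of I + (p) is {a - 2, b + 2} ≠ {1}, a proper ideal, so the enlarged system stays consistent: p is independent of I, with normal form b + 2.

-2ab³ - ab² - 2ab + b is independent of I; its normal form modulo I is b + 2.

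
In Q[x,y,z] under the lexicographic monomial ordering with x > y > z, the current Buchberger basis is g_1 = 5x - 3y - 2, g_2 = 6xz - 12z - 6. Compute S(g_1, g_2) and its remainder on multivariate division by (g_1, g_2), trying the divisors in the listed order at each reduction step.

lcm(LM(g_1), LM(g_2)) = xz.
S = (lcm/LT(g_1))·g_1 − (lcm/LT(g_2))·g_2 = -3/5yz + 8/5z + 1.
Reduce S modulo (g_1, g_2) in that order:
  leading term yz: no divisor's leading term divides it; move -3/5yz to the remainder.
  leading term z: no divisor's leading term divides it; move 8/5z to the remainder.
  leading term 1: no divisor's leading term divides it; move 1 to the remainder.
The remainder -3/5yz + 8/5z + 1 is nonzero, so it would be added as the next basis element.

S(g_1, g_2) = -3/5yz + 8/5z + 1; remainder on division = -3/5yz + 8/5z + 1.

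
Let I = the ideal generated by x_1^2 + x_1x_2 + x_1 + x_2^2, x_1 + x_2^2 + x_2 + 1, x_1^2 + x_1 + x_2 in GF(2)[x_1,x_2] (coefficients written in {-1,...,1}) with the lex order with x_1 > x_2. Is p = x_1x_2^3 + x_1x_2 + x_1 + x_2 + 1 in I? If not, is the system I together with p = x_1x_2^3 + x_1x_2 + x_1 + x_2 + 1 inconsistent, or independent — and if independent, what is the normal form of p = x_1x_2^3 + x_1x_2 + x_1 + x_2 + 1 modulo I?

x_1x_2^3 + x_1x_2 + x_1 + x_2 + 1 is independent of I; its normal form modulo I is x_2.

First compute the reduced Gröbner basis of I by Buchberger's algorithm.
f_1 = x_1^2 + x_1x_2 + x_1 + x_2^2, LT = x_1^2.
f_2 = x_1 + x_2^2 + x_2 + 1, LT = x_1.
f_3 = x_1^2 + x_1 + x_2, LT = x_1^2.

S(f_1,f_2): lcm = x_1^2. S = x_1x_2^2 + x_2^2.
  reduce S modulo (f_1, f_2, f_3):
  remainder x_2^4 + x_2^3 ≠ 0; add h_4 = x_2^4 + x_2^3 to the basis.

S(f_1,f_3): lcm = x_1^2. S = x_1x_2 + x_2^2 + x_2.
  reduce S modulo (f_1, f_2, f_3, h_4):
  remainder x_2^3 ≠ 0; add h_5 = x_2^3 to the basis.

The other S-polynomials (S(f_2,f_3), S(f_1,h_4), S(f_2,h_4), S(f_3,h_4), S(f_1,h_5), S(f_2,h_5), S(f_3,h_5), S(h_4,h_5)) all reduce to 0 modulo the current basis, so we have a Gröbner basis.
Inter-reduce: drop elements whose leading term is divisible by another's, tail-reduce, and make monic.
Reduced Gröbner basis: {x_1 + x_2^2 + x_2 + 1, x_2^3}.
Label its elements g_1 = x_1 + x_2^2 + x_2 + 1, g_2 = x_2^3.

Reduce p = x_1x_2^3 + x_1x_2 + x_1 + x_2 + 1 modulo G:
  leading term x_1x_2^3: subtract (x_2^3)·g_1 from x_1x_2^3 + x_1x_2 + x_1 + x_2 + 1 → x_1x_2 + x_1 + x_2^5 + x_2^4 + x_2^3 + x_2 + 1
  leading term x_1x_2: subtract (x_2)·g_1 from x_1x_2 + x_1 + x_2^5 + x_2^4 + x_2^3 + x_2 + 1 → x_1 + x_2^5 + x_2^4 + x_2^2 + 1
  leading term x_1: subtract (1)·g_1 from x_1 + x_2^5 + x_2^4 + x_2^2 + 1 → x_2^5 + x_2^4 + x_2
  leading term x_2^5: subtract (x_2^2)·g_2 from x_2^5 + x_2^4 + x_2 → x_2^4 + x_2
  leading term x_2^4: subtract (x_2)·g_2 from x_2^4 + x_2 → x_2
  leading term x_2: no divisor's leading term divides it; move x_2 to the remainder.
  normal form = x_2.
The normal form is nonzero, so p ∉ I. Since p minus its normal form lies in I, I + (p) = I + (r) where r = x_2; decide whether this ideal is the whole ring.
Run Buchberger on G together with r (pairs among the g_i already reduce to 0 since G is a Gröbner basis):
g_1 = x_1 + x_2^2 + x_2 + 1, LT = x_1.
g_2 = x_2^3, LT = x_2^3.
r = x_2, LT = x_2.

The S-polynomials (S(g_1,g_2), S(g_1,r), S(g_2,r)) all reduce to 0 modulo the current basis, so we have a Gröbner basis.
Inter-reduce: drop elements whose leading term is divisible by another's, tail-reduce, and make monic.
Reduced Gröbner basis: {x_1 + 1, x_2}.
The reduced Gröbner basis of I + (p) is {x_1 + 1, x_2} ≠ {1}, a proper ideal, so the enlarged system stays consistent: p is independent of I, with normal form x_2.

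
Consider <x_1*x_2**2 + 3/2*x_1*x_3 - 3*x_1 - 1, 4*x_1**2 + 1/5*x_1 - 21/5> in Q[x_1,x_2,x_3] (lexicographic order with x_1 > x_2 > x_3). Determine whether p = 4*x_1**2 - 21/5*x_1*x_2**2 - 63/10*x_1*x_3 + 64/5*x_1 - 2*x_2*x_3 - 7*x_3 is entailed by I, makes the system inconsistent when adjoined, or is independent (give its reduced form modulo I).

First compute the reduced Gröbner basis of I by Buchberger's algorithm.
f_1 = x_1*x_2**2 + 3/2*x_1*x_3 - 3*x_1 - 1, LT = x_1*x_2**2.
f_2 = 4*x_1**2 + 1/5*x_1 - 21/5, LT = x_1**2.

S(f_1,f_2): lcm = x_1**2*x_2**2. S = 3/2*x_1**2*x_3 - 3*x_1**2 - 1/20*x_1*x_2**2 - x_1 + 21/20*x_2**2.
  leading term x_1**2*x_3: subtract (3/8*x_3)·f_2 from 3/2*x_1**2*x_3 - 3*x_1**2 - 1/20*x_1*x_2**2 - x_1 + 21/20*x_2**2 → -3*x_1**2 - 1/20*x_1*x_2**2 - 3/40*x_1*x_3 - x_1 + 21/20*x_2**2 + 63/40*x_3
  leading term x_1**2: subtract (-3/4)·f_2 from -3*x_1**2 - 1/20*x_1*x_2**2 - 3/40*x_1*x_3 - x_1 + 21/20*x_2**2 + 63/40*x_3 → -1/20*x_1*x_2**2 - 3/40*x_1*x_3 - 17/20*x_1 + 21/20*x_2**2 + 63/40*x_3 - 63/20
  leading term x_1*x_2**2: subtract (-1/20)·f_1 from -1/20*x_1*x_2**2 - 3/40*x_1*x_3 - 17/20*x_1 + 21/20*x_2**2 + 63/40*x_3 - 63/20 → -x_1 + 21/20*x_2**2 + 63/40*x_3 - 16/5
  leading term x_1: no divisor's leading term divides it; move -x_1 to the remainder.
  leading term x_2**2: no divisor's leading term divides it; move 21/20*x_2**2 to the remainder.
  leading term x_3: no divisor's leading term divides it; move 63/40*x_3 to the remainder.
  leading term 1: no divisor's leading term divides it; move -16/5 to the remainder.
  remainder -x_1 + 21/20*x_2**2 + 63/40*x_3 - 16/5 ≠ 0; add h_3 = -x_1 + 21/20*x_2**2 + 63/40*x_3 - 16/5 to the basis.

S(f_1,h_3): lcm = x_1*x_2**2. S = 3/2*x_1*x_3 - 3*x_1 + 21/20*x_2**4 + 63/40*x_2**2*x_3 - 16/5*x_2**2 - 1.
  leading term x_1*x_3: subtract (-3/2*x_3)·h_3 from 3/2*x_1*x_3 - 3*x_1 + 21/20*x_2**4 + 63/40*x_2**2*x_3 - 16/5*x_2**2 - 1 → -3*x_1 + 21/20*x_2**4 + 63/20*x_2**2*x_3 - 16/5*x_2**2 + 189/80*x_3**2 - 24/5*x_3 - 1
  leading term x_1: subtract (3)·h_3 from -3*x_1 + 21/20*x_2**4 + 63/20*x_2**2*x_3 - 16/5*x_2**2 + 189/80*x_3**2 - 24/5*x_3 - 1 → 21/20*x_2**4 + 63/20*x_2**2*x_3 - 127/20*x_2**2 + 189/80*x_3**2 - 381/40*x_3 + 43/5
  leading term x_2**4: no divisor's leading term divides it; move 21/20*x_2**4 to the remainder.
  leading term x_2**2*x_3: no divisor's leading term divides it; move 63/20*x_2**2*x_3 to the remainder.
  leading term x_2**2: no divisor's leading term divides it; move -127/20*x_2**2 to the remainder.
  leading term x_3**2: no divisor's leading term divides it; move 189/80*x_3**2 to the remainder.
  leading term x_3: no divisor's leading term divides it; move -381/40*x_3 to the remainder.
  leading term 1: no divisor's leading term divides it; move 43/5 to the remainder.
  remainder 21/20*x_2**4 + 63/20*x_2**2*x_3 - 127/20*x_2**2 + 189/80*x_3**2 - 381/40*x_3 + 43/5 ≠ 0; add h_4 = 21/20*x_2**4 + 63/20*x_2**2*x_3 - 127/20*x_2**2 + 189/80*x_3**2 - 381/40*x_3 + 43/5 to the basis.

The other S-polynomials (S(f_2,h_3), S(f_1,h_4), S(f_2,h_4), S(h_3,h_4)) all reduce to 0 modulo the current basis, so we have a Gröbner basis.
Inter-reduce: drop elements whose leading term is divisible by another's, tail-reduce, and make monic.
Reduced Gröbner basis: {x_1 - 21/20*x_2**2 - 63/40*x_3 + 16/5, x_2**4 + 3*x_2**2*x_3 - 127/21*x_2**2 + 9/4*x_3**2 - 127/14*x_3 + 172/21}.
Label its elements g_1 = x_1 - 21/20*x_2**2 - 63/40*x_3 + 16/5, g_2 = x_2**4 + 3*x_2**2*x_3 - 127/21*x_2**2 + 9/4*x_3**2 - 127/14*x_3 + 172/21.

Reduce p = 4*x_1**2 - 21/5*x_1*x_2**2 - 63/10*x_1*x_3 + 64/5*x_1 - 2*x_2*x_3 - 7*x_3 modulo G:
  leading term x_1**2: subtract (4*x_1)·g_1 from 4*x_1**2 - 21/5*x_1*x_2**2 - 63/10*x_1*x_3 + 64/5*x_1 - 2*x_2*x_3 - 7*x_3 → -2*x_2*x_3 - 7*x_3
  leading term x_2*x_3: no divisor's leading term divides it; move -2*x_2*x_3 to the remainder.
  leading term x_3: no divisor's leading term divides it; move -7*x_3 to the remainder.
  normal form = -2*x_2*x_3 - 7*x_3.
The normal form is nonzero, so p ∉ I. Since p minus its normal form lies in I, I + (p) = I + (r) where r = -2*x_2*x_3 - 7*x_3; decide whether this ideal is the whole ring.
Run Buchberger on G together with r (pairs among the g_i already reduce to 0 since G is a Gröbner basis):
g_1 = x_1 - 21/20*x_2**2 - 63/40*x_3 + 16/5, LT = x_1.
g_2 = x_2**4 + 3*x_2**2*x_3 - 127/21*x_2**2 + 9/4*x_3**2 - 127/14*x_3 + 172/21, LT = x_2**4.
r = -2*x_2*x_3 - 7*x_3, LT = x_2*x_3.

S(g_2,r): lcm = x_2**4*x_3. S = -7/2*x_2**3*x_3 + 3*x_2**2*x_3**2 - 127/21*x_2**2*x_3 + 9/4*x_3**3 - 127/14*x_3**2 + 172/21*x_3.
  leading term x_2**3*x_3: subtract (7/4*x_2**2)·r from -7/2*x_2**3*x_3 + 3*x_2**2*x_3**2 - 127/21*x_2**2*x_3 + 9/4*x_3**3 - 127/14*x_3**2 + 172/21*x_3 → 3*x_2**2*x_3**2 + 521/84*x_2**2*x_3 + 9/4*x_3**3 - 127/14*x_3**2 + 172/21*x_3
  leading term x_2**2*x_3**2: subtract (-3/2*x_2*x_3)·r from 3*x_2**2*x_3**2 + 521/84*x_2**2*x_3 + 9/4*x_3**3 - 127/14*x_3**2 + 172/21*x_3 → 521/84*x_2**2*x_3 - 21/2*x_2*x_3**2 + 9/4*x_3**3 - 127/14*x_3**2 + 172/21*x_3
  leading term x_2**2*x_3: subtract (-521/168*x_2)·r from 521/84*x_2**2*x_3 - 21/2*x_2*x_3**2 + 9/4*x_3**3 - 127/14*x_3**2 + 172/21*x_3 → -21/2*x_2*x_3**2 - 521/24*x_2*x_3 + 9/4*x_3**3 - 127/14*x_3**2 + 172/21*x_3
  leading term x_2*x_3**2: subtract (21/4*x_3)·r from -21/2*x_2*x_3**2 - 521/24*x_2*x_3 + 9/4*x_3**3 - 127/14*x_3**2 + 172/21*x_3 → -521/24*x_2*x_3 + 9/4*x_3**3 + 775/28*x_3**2 + 172/21*x_3
  leading term x_2*x_3: subtract (521/48)·r from -521/24*x_2*x_3 + 9/4*x_3**3 + 775/28*x_3**2 + 172/21*x_3 → 9/4*x_3**3 + 775/28*x_3**2 + 9427/112*x_3
  leading term x_3**3: no divisor's leading term divides it; move 9/4*x_3**3 to the remainder.
  leading term x_3**2: no divisor's leading term divides it; move 775/28*x_3**2 to the remainder.
  leading term x_3: no divisor's leading term divides it; move 9427/112*x_3 to the remainder.
  remainder 9/4*x_3**3 + 775/28*x_3**2 + 9427/112*x_3 ≠ 0; add m_4 = 9/4*x_3**3 + 775/28*x_3**2 + 9427/112*x_3 to the basis.

The other S-polynomials (S(g_1,g_2), S(g_1,r), S(g_1,m_4), S(g_2,m_4), S(r,m_4)) all reduce to 0 modulo the current basis, so we have a Gröbner basis.
Inter-reduce: drop elements whose leading term is divisible by another's, tail-reduce, and make monic.
Reduced Gröbner basis: {x_1 - 21/20*x_2**2 - 63/40*x_3 + 16/5, x_2**4 - 127/21*x_2**2 + 9/4*x_3**2 + 775/28*x_3 + 172/21, x_2*x_3 + 7/2*x_3, x_3**3 + 775/63*x_3**2 + 9427/252*x_3}.
The reduced Gröbner basis of I + (p) is {x_1 - 21/20*x_2**2 - 63/40*x_3 + 16/5, x_2**4 - 127/21*x_2**2 + 9/4*x_3**2 + 775/28*x_3 + 172/21, x_2*x_3 + 7/2*x_3, x_3**3 + 775/63*x_3**2 + 9427/252*x_3} ≠ {1}, a proper ideal, so the enlarged system stays consistent: p is independent of I, with normal form -2*x_2*x_3 - 7*x_3.

4*x_1**2 - 21/5*x_1*x_2**2 - 63/10*x_1*x_3 + 64/5*x_1 - 2*x_2*x_3 - 7*x_3 is independent of I; its normal form modulo I is -2*x_2*x_3 - 7*x_3.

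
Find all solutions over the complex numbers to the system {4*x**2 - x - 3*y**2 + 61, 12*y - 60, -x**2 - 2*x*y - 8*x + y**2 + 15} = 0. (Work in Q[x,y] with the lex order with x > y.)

{(2, 5)}

Compute a lex Gröbner basis by Buchberger's algorithm.
f_1 = 4*x**2 - x - 3*y**2 + 61, LT = x**2.
f_2 = 12*y - 60, LT = y.
f_3 = -x**2 - 2*x*y - 8*x + y**2 + 15, LT = x**2.

S(f_1,f_3): lcm = x**2. S = -2*x*y - 33/4*x + 1/4*y**2 + 121/4.
  reduce S modulo (f_1, f_2, f_3):
  remainder -73/4*x + 73/2 ≠ 0; add h_4 = -73/4*x + 73/2 to the basis.

The other S-polynomials (S(f_1,f_2), S(f_2,f_3), S(f_1,h_4), S(f_2,h_4), S(f_3,h_4)) all reduce to 0 modulo the current basis, so we have a Gröbner basis.
Inter-reduce: drop elements whose leading term is divisible by another's, tail-reduce, and make monic.
Reduced Gröbner basis: {x - 2, y - 5}.

From the last basis element, y - 5 = 0, so y takes values in {5}. Each choice, substituted upward through the basis, yields the corresponding point(s) of the solution set.
  y = 5: the earlier basis element becomes x - 2 = 0, giving x = 2 — point (2, 5).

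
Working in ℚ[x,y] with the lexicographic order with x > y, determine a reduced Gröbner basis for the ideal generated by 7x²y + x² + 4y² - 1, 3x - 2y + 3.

f_1 = 7x²y + x² + 4y² - 1, LT = x²y.
f_2 = 3x - 2y + 3, LT = x.

S(f_1,f_2): lcm = x²y. S = 1/7x² + ⅔xy² - xy + 4/7y² - 1/7.
  leading term x²: subtract (1/21x)·f_2 from 1/7x² + ⅔xy² - xy + 4/7y² - 1/7 → ⅔xy² - 19/21xy - 1/7x + 4/7y² - 1/7
  leading term xy²: subtract (2/9y²)·f_2 from ⅔xy² - 19/21xy - 1/7x + 4/7y² - 1/7 → -19/21xy - 1/7x + 4/9y³ - 2/21y² - 1/7
  leading term xy: subtract (-19/63y)·f_2 from -19/21xy - 1/7x + 4/9y³ - 2/21y² - 1/7 → -1/7x + 4/9y³ - 44/63y² + 19/21y - 1/7
  leading term x: subtract (-1/21)·f_2 from -1/7x + 4/9y³ - 44/63y² + 19/21y - 1/7 → 4/9y³ - 44/63y² + 17/21y
  leading term y³: no divisor's leading term divides it; move 4/9y³ to the remainder.
  leading term y²: no divisor's leading term divides it; move -44/63y² to the remainder.
  leading term y: no divisor's leading term divides it; move 17/21y to the remainder.
  remainder 4/9y³ - 44/63y² + 17/21y ≠ 0; add g_3 = 4/9y³ - 44/63y² + 17/21y to the basis.

S(f_1,g_3): lcm = x²y³. S = 12/7x²y² - 51/28x²y + 4/7y⁴ - 1/7y².
  leading term x²y²: subtract (12/49y)·f_1 from 12/7x²y² - 51/28x²y + 4/7y⁴ - 1/7y² → -405/196x²y + 4/7y⁴ - 48/49y³ - 1/7y² + 12/49y
  leading term x²y: subtract (-405/1372)·f_1 from -405/196x²y + 4/7y⁴ - 48/49y³ - 1/7y² + 12/49y → 405/1372x² + 4/7y⁴ - 48/49y³ + 356/343y² + 12/49y - 405/1372
  leading term x²: subtract (135/1372x)·f_2 from 405/1372x² + 4/7y⁴ - 48/49y³ + 356/343y² + 12/49y - 405/1372 → 135/686xy - 405/1372x + 4/7y⁴ - 48/49y³ + 356/343y² + 12/49y - 405/1372
  leading term xy: subtract (45/686y)·f_2 from 135/686xy - 405/1372x + 4/7y⁴ - 48/49y³ + 356/343y² + 12/49y - 405/1372 → -405/1372x + 4/7y⁴ - 48/49y³ + 401/343y² + 33/686y - 405/1372
  leading term x: subtract (-135/1372)·f_2 from -405/1372x + 4/7y⁴ - 48/49y³ + 401/343y² + 33/686y - 405/1372 → 4/7y⁴ - 48/49y³ + 401/343y² - 51/343y
  leading term y⁴: subtract (9/7y)·g_3 from 4/7y⁴ - 48/49y³ + 401/343y² - 51/343y → -4/49y³ + 44/343y² - 51/343y
  leading term y³: subtract (-9/49)·g_3 from -4/49y³ + 44/343y² - 51/343y → 0
  remainder 0.

S(f_2,g_3): leading monomials are coprime, so the S-polynomial reduces to 0 (Buchberger's first criterion).
Every S-polynomial of the final basis reduces to 0, so we have a Gröbner basis.
Inter-reduce: drop elements whose leading term is divisible by another's, tail-reduce, and make monic.

G = {x - ⅔y + 1, y³ - 11/7y² + 51/28y}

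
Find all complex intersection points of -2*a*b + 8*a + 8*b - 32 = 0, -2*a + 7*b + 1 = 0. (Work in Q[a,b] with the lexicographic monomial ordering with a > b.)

Compute a lex Gröbner basis by Buchberger's algorithm.
f_1 = -2*a*b + 8*a + 8*b - 32, LT = a*b.
f_2 = -2*a + 7*b + 1, LT = a.

S(f_1,f_2): lcm = a*b. S = -4*a + 7/2*b**2 - 7/2*b + 16.
  reduce S modulo (f_1, f_2):
  remainder 7/2*b**2 - 35/2*b + 14 ≠ 0; add h_3 = 7/2*b**2 - 35/2*b + 14 to the basis.

The other S-polynomials (S(f_1,h_3), S(f_2,h_3)) all reduce to 0 modulo the current basis, so we have a Gröbner basis.
Inter-reduce: drop elements whose leading term is divisible by another's, tail-reduce, and make monic.
Reduced Gröbner basis: {a - 7/2*b - 1/2, b**2 - 5*b + 4}.

A lex Gröbner basis eliminates variables successively. Here b**2 - 5*b + 4 depends only on b, with roots {1, 4}; lifting each root through the earlier basis elements recovers the full solutions.
  b = 1: the earlier basis element becomes a - 4 = 0, giving a = 4 — point (4, 1).
  b = 4: the earlier basis element becomes a - 29/2 = 0, giving a = 29/2 — point (29/2, 4).
Zero-dimensionality of the ideal guarantees finitely many solutions over ℂ.

{(4, 1), (29/2, 4)}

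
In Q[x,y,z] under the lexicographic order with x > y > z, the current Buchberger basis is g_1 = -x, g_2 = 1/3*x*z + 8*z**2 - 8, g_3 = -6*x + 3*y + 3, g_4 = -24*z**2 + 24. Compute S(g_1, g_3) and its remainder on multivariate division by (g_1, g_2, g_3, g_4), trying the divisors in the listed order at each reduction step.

lcm(LM(g_1), LM(g_3)) = x.
S = (lcm/LT(g_1))·g_1 − (lcm/LT(g_3))·g_3 = 1/2*y + 1/2.
Reduce S modulo (g_1, g_2, g_3, g_4) in that order:
  leading term y: no divisor's leading term divides it; move 1/2*y to the remainder.
  leading term 1: no divisor's leading term divides it; move 1/2 to the remainder.
The remainder 1/2*y + 1/2 is nonzero, so it would be added as the next basis element.

S(g_1, g_3) = 1/2*y + 1/2; remainder on division = 1/2*y + 1/2.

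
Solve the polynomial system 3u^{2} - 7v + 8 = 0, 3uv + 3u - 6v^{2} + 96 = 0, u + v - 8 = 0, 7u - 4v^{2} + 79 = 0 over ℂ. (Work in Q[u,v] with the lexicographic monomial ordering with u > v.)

Compute a lex Gröbner basis by Buchberger's algorithm.
f_1 = 3u^{2} - 7v + 8, LT = u^{2}.
f_2 = 3uv + 3u - 6v^{2} + 96, LT = uv.
f_3 = u + v - 8, LT = u.
f_4 = 7u - 4v^{2} + 79, LT = u.

S(f_1,f_2): lcm = u^{2}v. S = -u^{2} + 2uv^{2} - 32u - \tfrac{7}{3}v^{2} + \tfrac{8}{3}v.
  leading term u^{2}: subtract (-\tfrac{1}{3})·f_1 from -u^{2} + 2uv^{2} - 32u - \tfrac{7}{3}v^{2} + \tfrac{8}{3}v → 2uv^{2} - 32u - \tfrac{7}{3}v^{2} + \tfrac{1}{3}v + \tfrac{8}{3}
  leading term uv^{2}: subtract (\tfrac{2}{3}v)·f_2 from 2uv^{2} - 32u - \tfrac{7}{3}v^{2} + \tfrac{1}{3}v + \tfrac{8}{3} → -2uv - 32u + 4v^{3} - \tfrac{7}{3}v^{2} - \tfrac{191}{3}v + \tfrac{8}{3}
  leading term uv: subtract (-\tfrac{2}{3})·f_2 from -2uv - 32u + 4v^{3} - \tfrac{7}{3}v^{2} - \tfrac{191}{3}v + \tfrac{8}{3} → -30u + 4v^{3} - \tfrac{19}{3}v^{2} - \tfrac{191}{3}v + \tfrac{200}{3}
  leading term u: subtract (-30)·f_3 from -30u + 4v^{3} - \tfrac{19}{3}v^{2} - \tfrac{191}{3}v + \tfrac{200}{3} → 4v^{3} - \tfrac{19}{3}v^{2} - \tfrac{101}{3}v - \tfrac{520}{3}
  leading term v^{3}: no divisor's leading term divides it; move 4v^{3} to the remainder.
  leading term v^{2}: no divisor's leading term divides it; move -\tfrac{19}{3}v^{2} to the remainder.
  leading term v: no divisor's leading term divides it; move -\tfrac{101}{3}v to the remainder.
  leading term 1: no divisor's leading term divides it; move -\tfrac{520}{3} to the remainder.
  remainder 4v^{3} - \tfrac{19}{3}v^{2} - \tfrac{101}{3}v - \tfrac{520}{3} ≠ 0; add h_5 = 4v^{3} - \tfrac{19}{3}v^{2} - \tfrac{101}{3}v - \tfrac{520}{3} to the basis.

S(f_1,f_3): lcm = u^{2}. S = -uv + 8u - \tfrac{7}{3}v + \tfrac{8}{3}.
  leading term uv: subtract (-\tfrac{1}{3})·f_2 from -uv + 8u - \tfrac{7}{3}v + \tfrac{8}{3} → 9u - 2v^{2} - \tfrac{7}{3}v + \tfrac{104}{3}
  leading term u: subtract (9)·f_3 from 9u - 2v^{2} - \tfrac{7}{3}v + \tfrac{104}{3} → -2v^{2} - \tfrac{34}{3}v + \tfrac{320}{3}
  leading term v^{2}: no divisor's leading term divides it; move -2v^{2} to the remainder.
  leading term v: no divisor's leading term divides it; move -\tfrac{34}{3}v to the remainder.
  leading term 1: no divisor's leading term divides it; move \tfrac{320}{3} to the remainder.
  remainder -2v^{2} - \tfrac{34}{3}v + \tfrac{320}{3} ≠ 0; add h_6 = -2v^{2} - \tfrac{34}{3}v + \tfrac{320}{3} to the basis.

S(f_1,f_4): lcm = u^{2}. S = \tfrac{4}{7}uv^{2} - \tfrac{79}{7}u - \tfrac{7}{3}v + \tfrac{8}{3}.
  leading term uv^{2}: subtract (\tfrac{4}{21}v)·f_2 from \tfrac{4}{7}uv^{2} - \tfrac{79}{7}u - \tfrac{7}{3}v + \tfrac{8}{3} → -\tfrac{4}{7}uv - \tfrac{79}{7}u + \tfrac{8}{7}v^{3} - \tfrac{433}{21}v + \tfrac{8}{3}
  leading term uv: subtract (-\tfrac{4}{21})·f_2 from -\tfrac{4}{7}uv - \tfrac{79}{7}u + \tfrac{8}{7}v^{3} - \tfrac{433}{21}v + \tfrac{8}{3} → -\tfrac{75}{7}u + \tfrac{8}{7}v^{3} - \tfrac{8}{7}v^{2} - \tfrac{433}{21}v + \tfrac{440}{21}
  leading term u: subtract (-\tfrac{75}{7})·f_3 from -\tfrac{75}{7}u + \tfrac{8}{7}v^{3} - \tfrac{8}{7}v^{2} - \tfrac{433}{21}v + \tfrac{440}{21} → \tfrac{8}{7}v^{3} - \tfrac{8}{7}v^{2} - \tfrac{208}{21}v - \tfrac{1360}{21}
  leading term v^{3}: subtract (\tfrac{2}{7})·h_5 from \tfrac{8}{7}v^{3} - \tfrac{8}{7}v^{2} - \tfrac{208}{21}v - \tfrac{1360}{21} → \tfrac{2}{3}v^{2} - \tfrac{2}{7}v - \tfrac{320}{21}
  leading term v^{2}: subtract (-\tfrac{1}{3})·h_6 from \tfrac{2}{3}v^{2} - \tfrac{2}{7}v - \tfrac{320}{21} → -\tfrac{256}{63}v + \tfrac{1280}{63}
  leading term v: no divisor's leading term divides it; move -\tfrac{256}{63}v to the remainder.
  leading term 1: no divisor's leading term divides it; move \tfrac{1280}{63} to the remainder.
  remainder -\tfrac{256}{63}v + \tfrac{1280}{63} ≠ 0; add h_7 = -\tfrac{256}{63}v + \tfrac{1280}{63} to the basis.

The other S-polynomials (S(f_2,f_3), S(f_2,f_4), S(f_3,f_4), S(f_1,h_5), S(f_2,h_5), S(f_3,h_5), S(f_4,h_5), S(f_1,h_6), S(f_2,h_6), S(f_3,h_6), S(f_4,h_6), S(h_5,h_6), S(f_1,h_7), S(f_2,h_7), S(f_3,h_7), S(f_4,h_7), S(h_5,h_7), S(h_6,h_7)) all reduce to 0 modulo the current basis, so we have a Gröbner basis.
Inter-reduce: drop elements whose leading term is divisible by another's, tail-reduce, and make monic.
Reduced Gröbner basis: {u - 3, v - 5}.

A lex Gröbner basis eliminates variables successively. Here v - 5 depends only on v, with roots {5}; lifting each root through the earlier basis elements recovers the full solutions.
  v = 5: the earlier basis element becomes u - 3 = 0, giving u = 3 — point (3, 5).
Check: every point annihilates each of the original generators.
Zero-dimensionality of the ideal guarantees finitely many solutions over ℂ.

{(3, 5)}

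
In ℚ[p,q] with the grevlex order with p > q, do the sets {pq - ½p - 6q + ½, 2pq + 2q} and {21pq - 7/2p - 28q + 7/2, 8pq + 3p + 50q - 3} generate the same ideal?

For a fixed monomial order, each ideal has a unique reduced Gröbner basis; comparing bases decides equality.
Buchberger on the first generating set:
f_1 = pq - ½p - 6q + ½, LT = pq.
f_2 = 2pq + 2q, LT = pq.

S(f_1,f_2): lcm = pq. S = -½p - 7q + ½.
  leading term p: no divisor's leading term divides it; move -½p to the remainder.
  leading term q: no divisor's leading term divides it; move -7q to the remainder.
  leading term 1: no divisor's leading term divides it; move ½ to the remainder.
  remainder -½p - 7q + ½ ≠ 0; add g_3 = -½p - 7q + ½ to the basis.

S(f_1,g_3): lcm = pq. S = -14q² - ½p - 5q + ½.
  leading term q²: no divisor's leading term divides it; move -14q² to the remainder.
  leading term p: subtract (1)·g_3 from -½p - 5q + ½ → 2q
  leading term q: no divisor's leading term divides it; move 2q to the remainder.
  remainder -14q² + 2q ≠ 0; add g_4 = -14q² + 2q to the basis.

The other S-polynomials (S(f_2,g_3), S(f_1,g_4), S(f_2,g_4), S(g_3,g_4)) all reduce to 0 modulo the current basis, so we have a Gröbner basis.
Inter-reduce: drop elements whose leading term is divisible by another's, tail-reduce, and make monic.
Reduced Gröbner basis: {q² - 1/7q, p + 14q - 1}.

Buchberger on the second generating set:
h_1 = 21pq - 7/2p - 28q + 7/2, LT = pq.
h_2 = 8pq + 3p + 50q - 3, LT = pq.

S(h_1,h_2): lcm = pq. S = -13/24p - 91/12q + 13/24.
  leading term p: no divisor's leading term divides it; move -13/24p to the remainder.
  leading term q: no divisor's leading term divides it; move -91/12q to the remainder.
  leading term 1: no divisor's leading term divides it; move 13/24 to the remainder.
  remainder -13/24p - 91/12q + 13/24 ≠ 0; add k_3 = -13/24p - 91/12q + 13/24 to the basis.

S(h_1,k_3): lcm = pq. S = -14q² - ⅙p - ⅓q + ⅙.
  leading term q²: no divisor's leading term divides it; move -14q² to the remainder.
  leading term p: subtract (4/13)·k_3 from -⅙p - ⅓q + ⅙ → 2q
  leading term q: no divisor's leading term divides it; move 2q to the remainder.
  remainder -14q² + 2q ≠ 0; add k_4 = -14q² + 2q to the basis.

The other S-polynomials (S(h_2,k_3), S(h_1,k_4), S(h_2,k_4), S(k_3,k_4)) all reduce to 0 modulo the current basis, so we have a Gröbner basis.
Inter-reduce: drop elements whose leading term is divisible by another's, tail-reduce, and make monic.
Reduced Gröbner basis: {q² - 1/7q, p + 14q - 1}.

These coincide, so the ideals are equal.

Yes, the ideals are equal.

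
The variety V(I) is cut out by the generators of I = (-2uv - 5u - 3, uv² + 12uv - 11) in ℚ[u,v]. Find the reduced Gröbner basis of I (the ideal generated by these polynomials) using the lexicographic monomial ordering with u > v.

G = {u + 6/95v + 101/95, v² + 58/3v + 55/3}

Buchberger's algorithm terminates because the ascending chain of leading-term ideals stabilizes.

f_1 = -2uv - 5u - 3, LT = uv.
f_2 = uv² + 12uv - 11, LT = uv².

S(f_1,f_2): lcm = uv². S = -19/2uv + 3/2v + 11.
  leading term uv: subtract (19/4)·f_1 from -19/2uv + 3/2v + 11 → 95/4u + 3/2v + 101/4
  leading term u: no divisor's leading term divides it; move 95/4u to the remainder.
  leading term v: no divisor's leading term divides it; move 3/2v to the remainder.
  leading term 1: no divisor's leading term divides it; move 101/4 to the remainder.
  remainder 95/4u + 3/2v + 101/4 ≠ 0; add g_3 = 95/4u + 3/2v + 101/4 to the basis.

S(f_1,g_3): lcm = uv. S = 5/2u - 6/95v² - 101/95v + 3/2.
  leading term u: subtract (2/19)·g_3 from 5/2u - 6/95v² - 101/95v + 3/2 → -6/95v² - 116/95v - 22/19
  leading term v²: no divisor's leading term divides it; move -6/95v² to the remainder.
  leading term v: no divisor's leading term divides it; move -116/95v to the remainder.
  leading term 1: no divisor's leading term divides it; move -22/19 to the remainder.
  remainder -6/95v² - 116/95v - 22/19 ≠ 0; add g_4 = -6/95v² - 116/95v - 22/19 to the basis.

The other S-polynomials (S(f_2,g_3), S(f_1,g_4), S(f_2,g_4), S(g_3,g_4)) all reduce to 0 modulo the current basis, so we have a Gröbner basis.
Inter-reduce: drop elements whose leading term is divisible by another's, tail-reduce, and make monic.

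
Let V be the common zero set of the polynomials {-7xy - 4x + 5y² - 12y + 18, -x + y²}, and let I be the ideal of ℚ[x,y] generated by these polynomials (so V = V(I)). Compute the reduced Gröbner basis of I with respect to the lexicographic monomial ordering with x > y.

G = {x - y², y³ - 1/7y² + 12/7y - 18/7}

Buchberger's algorithm terminates because the ascending chain of leading-term ideals stabilizes.

f_1 = -7xy - 4x + 5y² - 12y + 18, LT = xy.
f_2 = -x + y², LT = x.

S(f_1,f_2): lcm = xy. S = 4/7x + y³ - 5/7y² + 12/7y - 18/7.
  reduce S modulo (f_1, f_2):
  remainder y³ - 1/7y² + 12/7y - 18/7 ≠ 0; add g_3 = y³ - 1/7y² + 12/7y - 18/7 to the basis.

The other S-polynomials (S(f_1,g_3), S(f_2,g_3)) all reduce to 0 modulo the current basis, so we have a Gröbner basis.
Inter-reduce: drop elements whose leading term is divisible by another's, tail-reduce, and make monic.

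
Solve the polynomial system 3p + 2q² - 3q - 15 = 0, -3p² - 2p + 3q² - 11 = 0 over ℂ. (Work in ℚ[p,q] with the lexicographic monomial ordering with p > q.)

{(1/3, -2), (2, 3), (-10/3 - sqrt(13)/3, 1 + sqrt(13)), (-10/3 + sqrt(13)/3, 1 - sqrt(13))}

Compute a lex Gröbner basis by Buchberger's algorithm.
f_1 = 3p + 2q² - 3q - 15, LT = p.
f_2 = -3p² - 2p + 3q² - 11, LT = p².

S(f_1,f_2): lcm = p². S = ⅔pq² - pq - 17/3p + q² - 11/3.
  leading term pq²: subtract (2/9q²)·f_1 from ⅔pq² - pq - 17/3p + q² - 11/3 → -pq - 17/3p - 4/9q⁴ + ⅔q³ + 13/3q² - 11/3
  leading term pq: subtract (-⅓q)·f_1 from -pq - 17/3p - 4/9q⁴ + ⅔q³ + 13/3q² - 11/3 → -17/3p - 4/9q⁴ + 4/3q³ + 10/3q² - 5q - 11/3
  leading term p: subtract (-17/9)·f_1 from -17/3p - 4/9q⁴ + 4/3q³ + 10/3q² - 5q - 11/3 → -4/9q⁴ + 4/3q³ + 64/9q² - 32/3q - 32
  leading term q⁴: no divisor's leading term divides it; move -4/9q⁴ to the remainder.
  leading term q³: no divisor's leading term divides it; move 4/3q³ to the remainder.
  leading term q²: no divisor's leading term divides it; move 64/9q² to the remainder.
  leading term q: no divisor's leading term divides it; move -32/3q to the remainder.
  leading term 1: no divisor's leading term divides it; move -32 to the remainder.
  remainder -4/9q⁴ + 4/3q³ + 64/9q² - 32/3q - 32 ≠ 0; add h_3 = -4/9q⁴ + 4/3q³ + 64/9q² - 32/3q - 32 to the basis.

The other S-polynomials (S(f_1,h_3), S(f_2,h_3)) all reduce to 0 modulo the current basis, so we have a Gröbner basis.
Inter-reduce: drop elements whose leading term is divisible by another's, tail-reduce, and make monic.
Reduced Gröbner basis: {p + ⅔q² - q - 5, q⁴ - 3q³ - 16q² + 24q + 72}.

The lex basis is triangular: the last element involves only q. Solving q⁴ - 3q³ - 16q² + 24q + 72 = 0 gives q ∈ {-2, 3, 1 + sqrt(13), 1 - sqrt(13)}; substituting each value into the earlier elements determines the remaining variables.
  q = -2: the earlier basis element becomes p - ⅓ = 0, giving p = 1/3 — point (1/3, -2).
  q = 3: the earlier basis element becomes p - 2 = 0, giving p = 2 — point (2, 3).
  q = 1 + sqrt(13): the earlier basis element becomes p + sqrt(13)/3 + 10/3 = 0, giving p = -10/3 - sqrt(13)/3 — point (-10/3 - sqrt(13)/3, 1 + sqrt(13)).
  q = 1 - sqrt(13): the earlier basis element becomes p - sqrt(13)/3 + 10/3 = 0, giving p = -10/3 + sqrt(13)/3 — point (-10/3 + sqrt(13)/3, 1 - sqrt(13)).
Substituting each solution back into the original system confirms all equations vanish.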